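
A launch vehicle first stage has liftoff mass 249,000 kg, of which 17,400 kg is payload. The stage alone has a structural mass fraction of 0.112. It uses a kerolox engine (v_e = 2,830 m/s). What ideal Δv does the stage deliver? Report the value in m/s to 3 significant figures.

Stage wet mass = m₀ − payload = 249,000 − 17,400 = 231,600 kg.
Stage dry mass = ε × stage wet mass = 0.112 × 231,600 = 25,939.2 kg.
Burnout mass m_f = stage dry + payload = 25,939.2 + 17,400 = 43,339.2 kg.
Δv = v_e · ln(249,000/43,339.2) = 2830.0 × ln(5.745) = 2830.0 × 1.7484 ≈ 4948 m/s.

Δv ≈ 4950 m/s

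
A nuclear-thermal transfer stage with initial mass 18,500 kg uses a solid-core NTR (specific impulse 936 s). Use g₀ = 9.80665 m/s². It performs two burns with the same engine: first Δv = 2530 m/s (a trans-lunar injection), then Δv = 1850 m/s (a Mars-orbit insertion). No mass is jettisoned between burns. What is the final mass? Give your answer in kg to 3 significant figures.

final mass ≈ 11500 kg

v_e = Isp · g₀ = 936 × 9.80665 = 9179.0 m/s.
After the first burn: m = 18500 × exp(−2530/9179.0) = 18500 × 0.75909 = 14,043.2 kg.
After the second burn: m = 14,043.2 × exp(−1850/9179.0) = 14,043.2 × 0.81747 = 11,479.9 kg.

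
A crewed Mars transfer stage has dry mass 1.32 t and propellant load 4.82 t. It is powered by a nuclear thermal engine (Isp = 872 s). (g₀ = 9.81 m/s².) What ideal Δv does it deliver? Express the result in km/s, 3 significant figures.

Δv ≈ 13.1 km/s

v_e = Isp · g₀ = 872 × 9.81 = 8554.3 m/s.
m₀ = m_dry + m_prop = 1.32 + 4.82 = 6.14 t.
Using Δv = v_e ln(m₀/m_f): Δv = v_e · ln(m₀/m_f) = 8554.3 × ln(4.652) = 8554.3 × 1.5372 ≈ 13149.6 m/s.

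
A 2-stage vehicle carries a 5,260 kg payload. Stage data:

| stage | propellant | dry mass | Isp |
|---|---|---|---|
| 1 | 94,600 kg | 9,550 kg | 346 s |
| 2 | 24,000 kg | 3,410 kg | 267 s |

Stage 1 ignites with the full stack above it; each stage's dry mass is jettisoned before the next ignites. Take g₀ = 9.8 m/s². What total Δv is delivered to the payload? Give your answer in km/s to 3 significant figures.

Ignition mass of stage 1 = 94,600+9,550 + 24,000+3,410 + 5,260 = 136,820 kg.
Stage 1: m₀ = 136,820 kg, m_f = 136,820 − 94,600 = 42,220 kg; Δv = 346×9.8×ln(3.241) = 3390.8×1.1758 ≈ 3987 m/s.
Stage 2: m₀ = 32,670 kg, m_f = 32,670 − 24,000 = 8,670 kg; Δv = 267×9.8×ln(3.768) = 2616.6×1.3266 ≈ 3471 m/s.
Total Δv = 3987 + 3471 = 7458 m/s.

Δv ≈ 7.46 km/s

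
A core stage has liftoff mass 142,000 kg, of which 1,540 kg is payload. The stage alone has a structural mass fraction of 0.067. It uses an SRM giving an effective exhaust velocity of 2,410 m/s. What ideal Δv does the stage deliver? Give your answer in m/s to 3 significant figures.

Δv ≈ 6180 m/s

Stage wet mass = m₀ − payload = 142,000 − 1,540 = 140,460 kg.
Stage dry mass = ε × stage wet mass = 0.067 × 140,460 = 9,410.82 kg.
Burnout mass m_f = stage dry + payload = 9,410.82 + 1,540 = 10,950.82 kg.
Δv = v_e · ln(142,000/10,950.82) = 2410.0 × ln(12.97) = 2410.0 × 2.5624 ≈ 6175 m/s.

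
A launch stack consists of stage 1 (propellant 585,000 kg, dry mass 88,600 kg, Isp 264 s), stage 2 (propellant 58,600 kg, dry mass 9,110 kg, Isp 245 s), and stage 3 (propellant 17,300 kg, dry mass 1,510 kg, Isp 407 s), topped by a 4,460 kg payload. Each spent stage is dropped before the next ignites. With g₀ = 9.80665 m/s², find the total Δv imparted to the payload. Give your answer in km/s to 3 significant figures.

Ignition mass of stage 1 = 585,000+88,600 + 58,600+9,110 + 17,300+1,510 + 4,460 = 764,580 kg.
Stage 1: m₀ = 764,580 kg, m_f = 764,580 − 585,000 = 179,580 kg; Δv = 264×9.80665×ln(4.258) = 2589.0×1.4487 ≈ 3751 m/s.
Stage 2: m₀ = 90,980 kg, m_f = 90,980 − 58,600 = 32,380 kg; Δv = 245×9.80665×ln(2.81) = 2402.6×1.0331 ≈ 2482 m/s.
Stage 3: m₀ = 23,270 kg, m_f = 23,270 − 17,300 = 5,970 kg; Δv = 407×9.80665×ln(3.898) = 3991.3×1.3604 ≈ 5430 m/s.
Total Δv = 3751 + 2482 + 5430 = 11663 m/s.

Δv ≈ 11.7 km/s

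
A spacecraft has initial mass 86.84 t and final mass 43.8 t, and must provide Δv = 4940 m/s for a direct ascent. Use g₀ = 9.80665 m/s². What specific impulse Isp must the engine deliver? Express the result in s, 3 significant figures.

Isp ≈ 736 s

ln(m₀/m_f) = ln(86840/43800) = ln(1.983) = 0.6844.
v_e = Δv / ln(m₀/m_f) = 4940 / 0.6844 = 7217.6 m/s.
Isp = v_e / g₀ = 7217.6 / 9.80665 = 736.0 s.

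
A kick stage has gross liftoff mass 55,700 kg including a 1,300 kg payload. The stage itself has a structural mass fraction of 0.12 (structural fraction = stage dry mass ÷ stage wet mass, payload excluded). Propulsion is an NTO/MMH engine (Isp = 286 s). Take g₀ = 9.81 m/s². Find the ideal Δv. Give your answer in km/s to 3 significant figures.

Stage wet mass = m₀ − payload = 55,700 − 1,300 = 54,400 kg.
Stage dry mass = ε × stage wet mass = 0.12 × 54,400 = 6,528 kg.
Burnout mass m_f = stage dry + payload = 6,528 + 1,300 = 7,828 kg.
v_e = Isp · g₀ = 286 × 9.81 = 2805.7 m/s.
Using Δv = v_e ln(m₀/m_f): Δv = v_e · ln(55,700/7,828) = 2805.7 × ln(7.115) = 2805.7 × 1.9623 ≈ 5505 m/s.

Δv ≈ 5.51 km/s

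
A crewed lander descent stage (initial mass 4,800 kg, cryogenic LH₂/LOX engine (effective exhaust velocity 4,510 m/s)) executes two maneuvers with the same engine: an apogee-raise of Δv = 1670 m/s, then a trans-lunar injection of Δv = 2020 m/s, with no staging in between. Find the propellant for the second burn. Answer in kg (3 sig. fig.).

After the first burn: m = 4800 × exp(−1670/4510.0) = 4800 × 0.69054 = 3,314.59 kg.
After the second burn: m = 3,314.59 × exp(−2020/4510.0) = 3,314.59 × 0.63897 = 2,117.92 kg.
Second-burn propellant = 3,314.59 − 2,117.92 = 1,196.67 kg.

propellant for the second burn ≈ 1200 kg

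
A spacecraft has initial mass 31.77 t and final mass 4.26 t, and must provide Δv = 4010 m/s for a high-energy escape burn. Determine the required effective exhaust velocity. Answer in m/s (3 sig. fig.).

v_e ≈ 2000 m/s

ln(m₀/m_f) = ln(31770/4260) = ln(7.458) = 2.0093.
From the ideal rocket equation, v_e = Δv / ln(m₀/m_f) = 4010 / 2.0093 = 1995.8 m/s.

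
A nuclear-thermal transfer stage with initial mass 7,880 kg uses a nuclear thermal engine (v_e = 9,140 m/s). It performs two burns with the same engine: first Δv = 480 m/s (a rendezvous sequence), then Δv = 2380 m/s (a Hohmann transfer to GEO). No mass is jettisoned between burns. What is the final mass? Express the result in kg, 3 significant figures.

final mass ≈ 5760 kg

After the first burn: m = 7880 × exp(−480/9140.0) = 7880 × 0.94884 = 7,476.86 kg.
After the second burn: m = 7,476.86 × exp(−2380/9140.0) = 7,476.86 × 0.77075 = 5,762.79 kg.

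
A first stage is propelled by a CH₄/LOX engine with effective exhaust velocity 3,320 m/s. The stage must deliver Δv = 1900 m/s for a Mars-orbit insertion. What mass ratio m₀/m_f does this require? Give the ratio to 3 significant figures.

mass ratio ≈ 1.77

Rocket equation: m₀/m_f = exp(Δv / v_e) = exp(1900 / 3320.0) = exp(0.5723) = 1.7723.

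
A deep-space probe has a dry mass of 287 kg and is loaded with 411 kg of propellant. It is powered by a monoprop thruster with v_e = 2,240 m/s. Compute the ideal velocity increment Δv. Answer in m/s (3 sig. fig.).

Δv ≈ 1990 m/s

m₀ = m_dry + m_prop = 287 + 411 = 698 kg.
Δv = v_e · ln(m₀/m_f) = 2240.0 × ln(2.432) = 2240.0 × 0.8887 ≈ 1990.8 m/s.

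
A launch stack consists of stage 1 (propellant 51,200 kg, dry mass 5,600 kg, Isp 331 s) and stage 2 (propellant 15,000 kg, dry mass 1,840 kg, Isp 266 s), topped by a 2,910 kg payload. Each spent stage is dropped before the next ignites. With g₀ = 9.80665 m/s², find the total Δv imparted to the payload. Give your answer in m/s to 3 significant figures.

Δv ≈ 7300 m/s

Ignition mass of stage 1 = 51,200+5,600 + 15,000+1,840 + 2,910 = 76,550 kg.
Stage 1: m₀ = 76,550 kg, m_f = 76,550 − 51,200 = 25,350 kg; Δv = 331×9.80665×ln(3.02) = 3246.0×1.1052 ≈ 3587 m/s.
Stage 2: m₀ = 19,750 kg, m_f = 19,750 − 15,000 = 4,750 kg; Δv = 266×9.80665×ln(4.158) = 2608.6×1.4250 ≈ 3717 m/s.
Total Δv = 3587 + 3717 = 7304 m/s.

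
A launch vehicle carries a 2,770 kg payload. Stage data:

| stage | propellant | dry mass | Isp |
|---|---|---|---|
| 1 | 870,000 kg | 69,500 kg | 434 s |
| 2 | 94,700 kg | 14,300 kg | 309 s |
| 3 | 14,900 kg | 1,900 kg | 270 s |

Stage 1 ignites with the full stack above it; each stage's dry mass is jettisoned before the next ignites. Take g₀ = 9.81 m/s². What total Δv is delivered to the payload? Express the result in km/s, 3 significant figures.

Ignition mass of stage 1 = 870,000+69,500 + 94,700+14,300 + 14,900+1,900 + 2,770 = 1,068,070 kg.
Stage 1: m₀ = 1,068,070 kg, m_f = 1,068,070 − 870,000 = 198,070 kg; Δv = 434×9.81×ln(5.392) = 4257.5×1.6850 ≈ 7174 m/s.
Stage 2: m₀ = 128,570 kg, m_f = 128,570 − 94,700 = 33,870 kg; Δv = 309×9.81×ln(3.796) = 3031.3×1.3339 ≈ 4044 m/s.
Stage 3: m₀ = 19,570 kg, m_f = 19,570 − 14,900 = 4,670 kg; Δv = 270×9.81×ln(4.191) = 2648.7×1.4328 ≈ 3795 m/s.
Total Δv = 7174 + 4044 + 3795 = 15013 m/s.

Δv ≈ 15.0 km/s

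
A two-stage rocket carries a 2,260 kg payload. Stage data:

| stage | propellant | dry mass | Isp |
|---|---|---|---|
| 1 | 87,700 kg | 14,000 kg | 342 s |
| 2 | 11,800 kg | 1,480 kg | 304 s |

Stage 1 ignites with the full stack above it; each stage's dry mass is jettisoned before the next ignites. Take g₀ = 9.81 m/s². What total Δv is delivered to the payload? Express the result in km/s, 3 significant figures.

Ignition mass of stage 1 = 87,700+14,000 + 11,800+1,480 + 2,260 = 117,240 kg.
Stage 1: m₀ = 117,240 kg, m_f = 117,240 − 87,700 = 29,540 kg; Δv = 342×9.81×ln(3.969) = 3355.0×1.3785 ≈ 4625 m/s.
Stage 2: m₀ = 15,540 kg, m_f = 15,540 − 11,800 = 3,740 kg; Δv = 304×9.81×ln(4.155) = 2982.2×1.4243 ≈ 4248 m/s.
Total Δv = 4625 + 4248 = 8873 m/s.

Δv ≈ 8.87 km/s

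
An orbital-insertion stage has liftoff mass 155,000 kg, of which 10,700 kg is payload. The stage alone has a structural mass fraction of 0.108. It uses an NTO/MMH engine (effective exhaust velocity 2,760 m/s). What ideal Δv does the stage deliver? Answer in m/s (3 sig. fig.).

Stage wet mass = m₀ − payload = 155,000 − 10,700 = 144,300 kg.
Stage dry mass = ε × stage wet mass = 0.108 × 144,300 = 15,584.4 kg.
Burnout mass m_f = stage dry + payload = 15,584.4 + 10,700 = 26,284.4 kg.
Using Δv = v_e ln(m₀/m_f): Δv = v_e · ln(155,000/26,284.4) = 2760.0 × ln(5.897) = 2760.0 × 1.7744 ≈ 4897 m/s.

Δv ≈ 4900 m/s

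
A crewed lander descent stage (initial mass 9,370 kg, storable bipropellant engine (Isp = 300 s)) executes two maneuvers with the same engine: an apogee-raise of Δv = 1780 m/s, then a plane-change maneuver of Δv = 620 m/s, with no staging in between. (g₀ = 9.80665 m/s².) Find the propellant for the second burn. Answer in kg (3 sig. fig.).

v_e = Isp · g₀ = 300 × 9.80665 = 2942.0 m/s.
After the first burn: m = 9370 × exp(−1780/2942.0) = 9370 × 0.54606 = 5,116.58 kg.
After the second burn: m = 5,116.58 × exp(−620/2942.0) = 5,116.58 × 0.80998 = 4,144.33 kg.
Second-burn propellant = 5,116.58 − 4,144.33 = 972.25 kg.

propellant for the second burn ≈ 972 kg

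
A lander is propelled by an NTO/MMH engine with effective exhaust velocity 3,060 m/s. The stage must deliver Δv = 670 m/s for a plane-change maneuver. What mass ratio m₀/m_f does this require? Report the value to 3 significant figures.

mass ratio ≈ 1.24

Rocket equation: m₀/m_f = exp(Δv / v_e) = exp(670 / 3060.0) = exp(0.2190) = 1.2448.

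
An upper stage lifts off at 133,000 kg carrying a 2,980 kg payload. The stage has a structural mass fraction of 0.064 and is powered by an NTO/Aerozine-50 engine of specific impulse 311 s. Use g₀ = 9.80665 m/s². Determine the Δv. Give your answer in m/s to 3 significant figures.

Δv ≈ 7520 m/s

Stage wet mass = m₀ − payload = 133,000 − 2,980 = 130,020 kg.
Stage dry mass = ε × stage wet mass = 0.064 × 130,020 = 8,321.28 kg.
Burnout mass m_f = stage dry + payload = 8,321.28 + 2,980 = 11,301.28 kg.
v_e = Isp · g₀ = 311 × 9.80665 = 3049.9 m/s.
From the ideal rocket equation, Δv = v_e · ln(133,000/11,301.28) = 3049.9 × ln(11.77) = 3049.9 × 2.4654 ≈ 7519 m/s.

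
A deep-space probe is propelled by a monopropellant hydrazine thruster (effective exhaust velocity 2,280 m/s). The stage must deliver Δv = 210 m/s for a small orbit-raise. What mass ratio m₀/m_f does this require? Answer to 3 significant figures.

m₀/m_f = exp(Δv / v_e) = exp(210 / 2280.0) = exp(0.0921) = 1.0965.

mass ratio ≈ 1.10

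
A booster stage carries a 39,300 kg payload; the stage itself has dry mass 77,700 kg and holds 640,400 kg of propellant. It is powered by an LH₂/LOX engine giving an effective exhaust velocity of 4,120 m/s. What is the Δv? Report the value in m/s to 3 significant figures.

Δv ≈ 7690 m/s

m₀ = payload + dry + propellant = 39,300 + 77,700 + 640,400 = 757,400 kg.
m_f = payload + dry = 39,300 + 77,700 = 117,000 kg.
Rocket equation: Δv = v_e · ln(m₀/m_f) = 4120.0 × ln(6.474) = 4120.0 × 1.8677 ≈ 7695.0 m/s.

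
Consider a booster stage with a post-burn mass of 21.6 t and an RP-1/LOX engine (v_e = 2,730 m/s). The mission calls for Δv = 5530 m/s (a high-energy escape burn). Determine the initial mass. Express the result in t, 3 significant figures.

From the ideal rocket equation, m₀/m_f = exp(Δv / v_e) = exp(5530 / 2730.0) = exp(2.0256) = 7.5810.
m₀ = m_f × 7.5810 = 21.6 × 7.5810 = 163.75 t.

initial mass ≈ 164 t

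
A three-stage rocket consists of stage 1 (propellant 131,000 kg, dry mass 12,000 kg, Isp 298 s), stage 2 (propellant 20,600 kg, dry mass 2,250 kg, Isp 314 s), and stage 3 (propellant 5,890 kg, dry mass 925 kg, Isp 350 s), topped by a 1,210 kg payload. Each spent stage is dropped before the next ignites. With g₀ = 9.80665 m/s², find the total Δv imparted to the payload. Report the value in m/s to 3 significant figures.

Ignition mass of stage 1 = 131,000+12,000 + 20,600+2,250 + 5,890+925 + 1,210 = 173,875 kg.
Stage 1: m₀ = 173,875 kg, m_f = 173,875 − 131,000 = 42,875 kg; Δv = 298×9.80665×ln(4.055) = 2922.4×1.4000 ≈ 4091 m/s.
Stage 2: m₀ = 30,875 kg, m_f = 30,875 − 20,600 = 10,275 kg; Δv = 314×9.80665×ln(3.005) = 3079.3×1.1002 ≈ 3388 m/s.
Stage 3: m₀ = 8,025 kg, m_f = 8,025 − 5,890 = 2,135 kg; Δv = 350×9.80665×ln(3.759) = 3432.3×1.3241 ≈ 4545 m/s.
Total Δv = 4091 + 3388 + 4545 = 12024 m/s.

Δv ≈ 12000 m/s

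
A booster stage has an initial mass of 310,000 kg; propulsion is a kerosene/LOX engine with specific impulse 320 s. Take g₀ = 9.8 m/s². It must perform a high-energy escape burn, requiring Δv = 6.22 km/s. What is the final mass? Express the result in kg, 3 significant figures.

v_e = Isp · g₀ = 320 × 9.8 = 3136.0 m/s.
m₀/m_f = exp(Δv / v_e) = exp(6220 / 3136.0) = exp(1.9834) = 7.2675.
m_f = m₀ / 7.2675 = 310,000 / 7.2675 = 42,655.7 kg.

final mass ≈ 42700 kg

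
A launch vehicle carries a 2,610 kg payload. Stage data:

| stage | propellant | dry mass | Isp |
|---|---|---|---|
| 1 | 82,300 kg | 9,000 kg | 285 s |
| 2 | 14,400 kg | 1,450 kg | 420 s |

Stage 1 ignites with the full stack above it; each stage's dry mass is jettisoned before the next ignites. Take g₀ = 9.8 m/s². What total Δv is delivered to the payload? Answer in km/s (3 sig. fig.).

Ignition mass of stage 1 = 82,300+9,000 + 14,400+1,450 + 2,610 = 109,760 kg.
Stage 1: m₀ = 109,760 kg, m_f = 109,760 − 82,300 = 27,460 kg; Δv = 285×9.8×ln(3.997) = 2793.0×1.3856 ≈ 3870 m/s.
Stage 2: m₀ = 18,460 kg, m_f = 18,460 − 14,400 = 4,060 kg; Δv = 420×9.8×ln(4.547) = 4116.0×1.5144 ≈ 6233 m/s.
Total Δv = 3870 + 6233 = 10103 m/s.

Δv ≈ 10.1 km/s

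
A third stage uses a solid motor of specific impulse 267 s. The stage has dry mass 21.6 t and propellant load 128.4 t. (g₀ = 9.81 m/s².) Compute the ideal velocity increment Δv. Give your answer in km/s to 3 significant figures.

v_e = Isp · g₀ = 267 × 9.81 = 2619.3 m/s.
m₀ = m_dry + m_prop = 21.6 + 128.4 = 150 t.
Rocket equation: Δv = v_e · ln(m₀/m_f) = 2619.3 × ln(6.944) = 2619.3 × 1.9379 ≈ 5076.0 m/s.

Δv ≈ 5.08 km/s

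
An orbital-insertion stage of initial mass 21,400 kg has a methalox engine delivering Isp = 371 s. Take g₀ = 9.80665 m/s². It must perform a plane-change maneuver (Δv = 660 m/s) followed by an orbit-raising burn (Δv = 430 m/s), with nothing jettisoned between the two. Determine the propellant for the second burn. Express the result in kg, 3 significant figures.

v_e = Isp · g₀ = 371 × 9.80665 = 3638.3 m/s.
After the first burn: m = 21400 × exp(−660/3638.3) = 21400 × 0.83410 = 17,849.7 kg.
After the second burn: m = 17,849.7 × exp(−430/3638.3) = 17,849.7 × 0.88853 = 15,860 kg.
Second-burn propellant = 17,849.7 − 15,860 = 1,989.7 kg.

propellant for the second burn ≈ 1990 kg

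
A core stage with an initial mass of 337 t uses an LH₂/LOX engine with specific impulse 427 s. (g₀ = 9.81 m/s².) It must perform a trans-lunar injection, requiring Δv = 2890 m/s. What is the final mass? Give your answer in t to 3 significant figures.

v_e = Isp · g₀ = 427 × 9.81 = 4188.9 m/s.
Using Δv = v_e ln(m₀/m_f): m₀/m_f = exp(Δv / v_e) = exp(2890 / 4188.9) = exp(0.6899) = 1.9936.
m_f = m₀ / 1.9936 = 337 / 1.9936 = 169.041 t.

final mass ≈ 169 t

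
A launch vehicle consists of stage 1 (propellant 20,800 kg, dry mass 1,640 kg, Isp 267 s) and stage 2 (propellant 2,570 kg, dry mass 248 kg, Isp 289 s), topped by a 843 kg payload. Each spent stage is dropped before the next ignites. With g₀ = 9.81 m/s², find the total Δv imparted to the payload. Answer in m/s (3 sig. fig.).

Ignition mass of stage 1 = 20,800+1,640 + 2,570+248 + 843 = 26,101 kg.
Stage 1: m₀ = 26,101 kg, m_f = 26,101 − 20,800 = 5,301 kg; Δv = 267×9.81×ln(4.924) = 2619.3×1.5941 ≈ 4175 m/s.
Stage 2: m₀ = 3,661 kg, m_f = 3,661 − 2,570 = 1,091 kg; Δv = 289×9.81×ln(3.356) = 2835.1×1.2106 ≈ 3432 m/s.
Total Δv = 4175 + 3432 = 7607 m/s.

Δv ≈ 7610 m/s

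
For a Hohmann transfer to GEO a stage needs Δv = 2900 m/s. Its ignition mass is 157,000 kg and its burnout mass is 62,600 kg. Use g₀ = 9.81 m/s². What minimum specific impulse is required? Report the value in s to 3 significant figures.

ln(m₀/m_f) = ln(157000/62600) = ln(2.508) = 0.9195.
By the Tsiolkovsky rocket equation, v_e = Δv / ln(m₀/m_f) = 2900 / 0.9195 = 3154.0 m/s.
Isp = v_e / g₀ = 3154.0 / 9.81 = 321.5 s.

Isp ≈ 322 s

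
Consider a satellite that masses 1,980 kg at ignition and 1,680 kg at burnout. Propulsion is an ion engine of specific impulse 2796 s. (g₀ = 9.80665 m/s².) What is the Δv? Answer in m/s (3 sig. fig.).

v_e = Isp · g₀ = 2796 × 9.80665 = 27419.4 m/s.
Rocket equation: Δv = v_e · ln(m₀/m_f) = 27419.4 × ln(1.179) = 27419.4 × 0.1643 ≈ 4505.1 m/s.

Δv ≈ 4510 m/s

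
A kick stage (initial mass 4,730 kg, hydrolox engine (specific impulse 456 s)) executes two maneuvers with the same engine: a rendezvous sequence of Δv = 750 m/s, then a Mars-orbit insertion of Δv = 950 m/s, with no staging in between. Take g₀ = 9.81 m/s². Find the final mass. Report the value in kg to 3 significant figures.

v_e = Isp · g₀ = 456 × 9.81 = 4473.4 m/s.
After the first burn: m = 4730 × exp(−750/4473.4) = 4730 × 0.84564 = 3,999.88 kg.
After the second burn: m = 3,999.88 × exp(−950/4473.4) = 3,999.88 × 0.80867 = 3,234.58 kg.

final mass ≈ 3230 kg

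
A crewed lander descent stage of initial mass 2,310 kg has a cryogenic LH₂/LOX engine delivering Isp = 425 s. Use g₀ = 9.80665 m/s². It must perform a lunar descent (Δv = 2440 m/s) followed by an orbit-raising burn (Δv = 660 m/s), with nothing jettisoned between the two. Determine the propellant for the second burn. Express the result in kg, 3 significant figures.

v_e = Isp · g₀ = 425 × 9.80665 = 4167.8 m/s.
After the first burn: m = 2310 × exp(−2440/4167.8) = 2310 × 0.55686 = 1,286.35 kg.
After the second burn: m = 1,286.35 × exp(−660/4167.8) = 1,286.35 × 0.85355 = 1,097.96 kg.
Second-burn propellant = 1,286.35 − 1,097.96 = 188.39 kg.

propellant for the second burn ≈ 188 kg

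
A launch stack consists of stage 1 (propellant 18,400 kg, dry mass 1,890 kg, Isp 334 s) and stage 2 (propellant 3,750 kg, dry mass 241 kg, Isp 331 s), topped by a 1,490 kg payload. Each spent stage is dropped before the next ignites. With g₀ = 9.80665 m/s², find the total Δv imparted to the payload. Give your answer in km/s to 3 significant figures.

Δv ≈ 7.84 km/s

Ignition mass of stage 1 = 18,400+1,890 + 3,750+241 + 1,490 = 25,771 kg.
Stage 1: m₀ = 25,771 kg, m_f = 25,771 − 18,400 = 7,371 kg; Δv = 334×9.80665×ln(3.496) = 3275.4×1.2517 ≈ 4100 m/s.
Stage 2: m₀ = 5,481 kg, m_f = 5,481 − 3,750 = 1,731 kg; Δv = 331×9.80665×ln(3.166) = 3246.0×1.1526 ≈ 3741 m/s.
Total Δv = 4100 + 3741 = 7841 m/s.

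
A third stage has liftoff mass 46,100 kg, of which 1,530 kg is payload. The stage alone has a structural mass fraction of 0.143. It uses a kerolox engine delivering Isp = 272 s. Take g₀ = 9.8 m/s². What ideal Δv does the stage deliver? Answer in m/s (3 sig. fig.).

Stage wet mass = m₀ − payload = 46,100 − 1,530 = 44,570 kg.
Stage dry mass = ε × stage wet mass = 0.143 × 44,570 = 6,373.51 kg.
Burnout mass m_f = stage dry + payload = 6,373.51 + 1,530 = 7,903.51 kg.
v_e = Isp · g₀ = 272 × 9.8 = 2665.6 m/s.
Rocket equation: Δv = v_e · ln(46,100/7,903.51) = 2665.6 × ln(5.833) = 2665.6 × 1.7635 ≈ 4701 m/s.

Δv ≈ 4700 m/s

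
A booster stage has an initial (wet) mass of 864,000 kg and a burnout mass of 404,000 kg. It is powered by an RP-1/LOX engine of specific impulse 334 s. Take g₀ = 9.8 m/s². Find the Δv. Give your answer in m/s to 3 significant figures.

Δv ≈ 2490 m/s

v_e = Isp · g₀ = 334 × 9.8 = 3273.2 m/s.
Δv = v_e · ln(m₀/m_f) = 3273.2 × ln(2.139) = 3273.2 × 0.7602 ≈ 2488.1 m/s.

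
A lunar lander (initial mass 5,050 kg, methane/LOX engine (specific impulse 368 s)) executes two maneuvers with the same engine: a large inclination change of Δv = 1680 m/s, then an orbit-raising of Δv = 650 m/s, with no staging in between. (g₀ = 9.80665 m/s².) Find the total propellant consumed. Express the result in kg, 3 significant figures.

v_e = Isp · g₀ = 368 × 9.80665 = 3608.8 m/s.
After the first burn: m = 5050 × exp(−1680/3608.8) = 5050 × 0.62781 = 3,170.44 kg.
After the second burn: m = 3,170.44 × exp(−650/3608.8) = 3,170.44 × 0.83518 = 2,647.89 kg.
Total propellant = m₀ − m_final = 5050 − 2,647.89 = 2,402.11 kg.

total propellant consumed ≈ 2400 kg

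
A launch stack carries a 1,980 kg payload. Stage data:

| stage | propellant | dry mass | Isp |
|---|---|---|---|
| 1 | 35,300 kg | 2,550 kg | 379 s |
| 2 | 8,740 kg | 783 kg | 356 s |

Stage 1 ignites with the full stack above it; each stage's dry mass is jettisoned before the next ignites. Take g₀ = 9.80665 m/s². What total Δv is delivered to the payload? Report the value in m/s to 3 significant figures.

Ignition mass of stage 1 = 35,300+2,550 + 8,740+783 + 1,980 = 49,353 kg.
Stage 1: m₀ = 49,353 kg, m_f = 49,353 − 35,300 = 14,053 kg; Δv = 379×9.80665×ln(3.512) = 3716.7×1.2562 ≈ 4669 m/s.
Stage 2: m₀ = 11,503 kg, m_f = 11,503 − 8,740 = 2,763 kg; Δv = 356×9.80665×ln(4.163) = 3491.2×1.4263 ≈ 4979 m/s.
Total Δv = 4669 + 4979 = 9648 m/s.

Δv ≈ 9650 m/s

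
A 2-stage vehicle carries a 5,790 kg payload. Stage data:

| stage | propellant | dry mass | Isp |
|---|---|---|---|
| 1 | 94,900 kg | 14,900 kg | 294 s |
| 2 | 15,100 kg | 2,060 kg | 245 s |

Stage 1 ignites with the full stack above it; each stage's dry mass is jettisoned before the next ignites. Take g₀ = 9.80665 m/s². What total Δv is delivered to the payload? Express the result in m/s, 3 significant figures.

Δv ≈ 6200 m/s

Ignition mass of stage 1 = 94,900+14,900 + 15,100+2,060 + 5,790 = 132,750 kg.
Stage 1: m₀ = 132,750 kg, m_f = 132,750 − 94,900 = 37,850 kg; Δv = 294×9.80665×ln(3.507) = 2883.2×1.2548 ≈ 3618 m/s.
Stage 2: m₀ = 22,950 kg, m_f = 22,950 − 15,100 = 7,850 kg; Δv = 245×9.80665×ln(2.924) = 2402.6×1.0728 ≈ 2578 m/s.
Total Δv = 3618 + 2578 = 6196 m/s.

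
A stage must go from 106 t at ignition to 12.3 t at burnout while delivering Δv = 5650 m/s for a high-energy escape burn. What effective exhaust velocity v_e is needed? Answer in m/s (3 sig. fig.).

v_e ≈ 2620 m/s

ln(m₀/m_f) = ln(106000/12300) = ln(8.618) = 2.1538.
By the Tsiolkovsky rocket equation, v_e = Δv / ln(m₀/m_f) = 5650 / 2.1538 = 2623.2 m/s.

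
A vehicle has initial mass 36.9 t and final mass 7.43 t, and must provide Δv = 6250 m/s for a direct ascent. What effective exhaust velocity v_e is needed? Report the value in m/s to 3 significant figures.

v_e ≈ 3900 m/s

ln(m₀/m_f) = ln(36900/7430) = ln(4.966) = 1.6027.
v_e = Δv / ln(m₀/m_f) = 6250 / 1.6027 = 3899.7 m/s.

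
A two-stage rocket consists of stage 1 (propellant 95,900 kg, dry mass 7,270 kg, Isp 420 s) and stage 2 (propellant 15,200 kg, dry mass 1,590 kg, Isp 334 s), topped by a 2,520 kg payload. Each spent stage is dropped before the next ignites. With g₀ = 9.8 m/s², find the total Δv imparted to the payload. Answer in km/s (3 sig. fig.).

Ignition mass of stage 1 = 95,900+7,270 + 15,200+1,590 + 2,520 = 122,480 kg.
Stage 1: m₀ = 122,480 kg, m_f = 122,480 − 95,900 = 26,580 kg; Δv = 420×9.8×ln(4.608) = 4116.0×1.5278 ≈ 6288 m/s.
Stage 2: m₀ = 19,310 kg, m_f = 19,310 − 15,200 = 4,110 kg; Δv = 334×9.8×ln(4.698) = 3273.2×1.5472 ≈ 5064 m/s.
Total Δv = 6288 + 5064 = 11352 m/s.

Δv ≈ 11.4 km/s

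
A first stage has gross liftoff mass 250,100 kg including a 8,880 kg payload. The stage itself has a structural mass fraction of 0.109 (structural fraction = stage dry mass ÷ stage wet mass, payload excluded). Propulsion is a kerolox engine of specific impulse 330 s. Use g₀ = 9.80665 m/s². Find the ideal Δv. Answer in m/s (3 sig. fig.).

Stage wet mass = m₀ − payload = 250,100 − 8,880 = 241,220 kg.
Stage dry mass = ε × stage wet mass = 0.109 × 241,220 = 26,293 kg.
Burnout mass m_f = stage dry + payload = 26,293 + 8,880 = 35,173 kg.
v_e = Isp · g₀ = 330 × 9.80665 = 3236.2 m/s.
Rocket equation: Δv = v_e · ln(250,100/35,173) = 3236.2 × ln(7.111) = 3236.2 × 1.9616 ≈ 6348 m/s.

Δv ≈ 6350 m/s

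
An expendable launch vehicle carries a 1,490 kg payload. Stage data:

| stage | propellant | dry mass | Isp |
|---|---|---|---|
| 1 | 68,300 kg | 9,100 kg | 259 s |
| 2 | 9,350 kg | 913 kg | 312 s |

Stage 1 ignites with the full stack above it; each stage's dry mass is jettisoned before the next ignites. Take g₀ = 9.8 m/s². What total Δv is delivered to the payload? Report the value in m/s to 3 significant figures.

Ignition mass of stage 1 = 68,300+9,100 + 9,350+913 + 1,490 = 89,153 kg.
Stage 1: m₀ = 89,153 kg, m_f = 89,153 − 68,300 = 20,853 kg; Δv = 259×9.8×ln(4.275) = 2538.2×1.4529 ≈ 3688 m/s.
Stage 2: m₀ = 11,753 kg, m_f = 11,753 − 9,350 = 2,403 kg; Δv = 312×9.8×ln(4.891) = 3057.6×1.5874 ≈ 4854 m/s.
Total Δv = 3688 + 4854 = 8542 m/s.

Δv ≈ 8540 m/s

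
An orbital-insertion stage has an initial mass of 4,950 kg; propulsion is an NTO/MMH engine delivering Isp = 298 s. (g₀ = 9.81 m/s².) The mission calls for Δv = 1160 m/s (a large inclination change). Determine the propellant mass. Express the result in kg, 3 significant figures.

v_e = Isp · g₀ = 298 × 9.81 = 2923.4 m/s.
m₀/m_f = exp(Δv / v_e) = exp(1160 / 2923.4) = exp(0.3968) = 1.4871.
m_f = 4,950 / 1.4871 = 3,328.63 kg, so propellant = m₀ − m_f = 4,950 − 3,328.63 = 1,621.37 kg.

propellant mass ≈ 1620 kg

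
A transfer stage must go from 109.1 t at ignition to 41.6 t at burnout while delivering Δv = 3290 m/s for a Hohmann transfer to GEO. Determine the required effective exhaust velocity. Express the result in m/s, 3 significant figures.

v_e ≈ 3410 m/s

ln(m₀/m_f) = ln(109100/41600) = ln(2.623) = 0.9642.
From the ideal rocket equation, v_e = Δv / ln(m₀/m_f) = 3290 / 0.9642 = 3412.3 m/s.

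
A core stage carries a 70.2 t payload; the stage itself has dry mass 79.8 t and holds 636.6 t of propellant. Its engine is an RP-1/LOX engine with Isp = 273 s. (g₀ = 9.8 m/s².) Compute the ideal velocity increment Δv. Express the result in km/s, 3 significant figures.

v_e = Isp · g₀ = 273 × 9.8 = 2675.4 m/s.
m₀ = payload + dry + propellant = 70.2 + 79.8 + 636.6 = 786.6 t.
m_f = payload + dry = 70.2 + 79.8 = 150 t.
Δv = v_e · ln(m₀/m_f) = 2675.4 × ln(5.244) = 2675.4 × 1.6571 ≈ 4433.4 m/s.

Δv ≈ 4.43 km/s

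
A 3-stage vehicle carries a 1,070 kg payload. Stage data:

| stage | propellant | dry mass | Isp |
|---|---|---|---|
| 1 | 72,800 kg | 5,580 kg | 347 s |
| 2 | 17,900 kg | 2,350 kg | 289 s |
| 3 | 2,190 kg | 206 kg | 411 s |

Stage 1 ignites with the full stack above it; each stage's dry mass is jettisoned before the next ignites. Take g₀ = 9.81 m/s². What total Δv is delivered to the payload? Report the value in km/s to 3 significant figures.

Ignition mass of stage 1 = 72,800+5,580 + 17,900+2,350 + 2,190+206 + 1,070 = 102,096 kg.
Stage 1: m₀ = 102,096 kg, m_f = 102,096 − 72,800 = 29,296 kg; Δv = 347×9.81×ln(3.485) = 3404.1×1.2485 ≈ 4250 m/s.
Stage 2: m₀ = 23,716 kg, m_f = 23,716 − 17,900 = 5,816 kg; Δv = 289×9.81×ln(4.078) = 2835.1×1.4055 ≈ 3985 m/s.
Stage 3: m₀ = 3,466 kg, m_f = 3,466 − 2,190 = 1,276 kg; Δv = 411×9.81×ln(2.716) = 4031.9×0.9993 ≈ 4029 m/s.
Total Δv = 4250 + 3985 + 4029 = 12264 m/s.

Δv ≈ 12.3 km/s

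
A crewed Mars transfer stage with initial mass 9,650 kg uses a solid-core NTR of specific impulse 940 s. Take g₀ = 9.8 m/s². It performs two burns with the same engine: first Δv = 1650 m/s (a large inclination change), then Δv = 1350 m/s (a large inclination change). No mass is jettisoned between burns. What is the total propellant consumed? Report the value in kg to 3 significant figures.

v_e = Isp · g₀ = 940 × 9.8 = 9212.0 m/s.
After the first burn: m = 9650 × exp(−1650/9212.0) = 9650 × 0.83601 = 8,067.5 kg.
After the second burn: m = 8,067.5 × exp(−1350/9212.0) = 8,067.5 × 0.86368 = 6,967.74 kg.
Total propellant = m₀ − m_final = 9650 − 6,967.74 = 2,682.26 kg.

total propellant consumed ≈ 2680 kg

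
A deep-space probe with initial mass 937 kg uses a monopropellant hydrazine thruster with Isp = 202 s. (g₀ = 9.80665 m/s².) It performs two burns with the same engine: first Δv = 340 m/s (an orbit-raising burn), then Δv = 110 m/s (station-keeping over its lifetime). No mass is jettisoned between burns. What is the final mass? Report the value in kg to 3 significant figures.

final mass ≈ 747 kg

v_e = Isp · g₀ = 202 × 9.80665 = 1980.9 m/s.
After the first burn: m = 937 × exp(−340/1980.9) = 937 × 0.84229 = 789.226 kg.
After the second burn: m = 789.226 × exp(−110/1980.9) = 789.226 × 0.94598 = 746.592 kg.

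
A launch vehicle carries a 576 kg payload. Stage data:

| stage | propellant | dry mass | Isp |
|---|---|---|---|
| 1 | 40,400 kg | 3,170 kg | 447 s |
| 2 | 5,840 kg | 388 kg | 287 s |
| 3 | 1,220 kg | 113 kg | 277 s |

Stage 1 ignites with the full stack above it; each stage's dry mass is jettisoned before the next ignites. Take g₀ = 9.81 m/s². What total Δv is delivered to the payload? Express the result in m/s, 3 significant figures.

Δv ≈ 13000 m/s

Ignition mass of stage 1 = 40,400+3,170 + 5,840+388 + 1,220+113 + 576 = 51,707 kg.
Stage 1: m₀ = 51,707 kg, m_f = 51,707 − 40,400 = 11,307 kg; Δv = 447×9.81×ln(4.573) = 4385.1×1.5202 ≈ 6666 m/s.
Stage 2: m₀ = 8,137 kg, m_f = 8,137 − 5,840 = 2,297 kg; Δv = 287×9.81×ln(3.542) = 2815.5×1.2648 ≈ 3561 m/s.
Stage 3: m₀ = 1,909 kg, m_f = 1,909 − 1,220 = 689 kg; Δv = 277×9.81×ln(2.771) = 2717.4×1.0191 ≈ 2769 m/s.
Total Δv = 6666 + 3561 + 2769 = 12996 m/s.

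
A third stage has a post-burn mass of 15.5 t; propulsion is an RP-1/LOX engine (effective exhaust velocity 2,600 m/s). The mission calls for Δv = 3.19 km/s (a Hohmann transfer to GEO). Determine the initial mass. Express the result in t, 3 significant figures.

m₀/m_f = exp(Δv / v_e) = exp(3190 / 2600.0) = exp(1.2269) = 3.4107.
m₀ = m_f × 3.4107 = 15.5 × 3.4107 = 52.8659 t.

initial mass ≈ 52.9 t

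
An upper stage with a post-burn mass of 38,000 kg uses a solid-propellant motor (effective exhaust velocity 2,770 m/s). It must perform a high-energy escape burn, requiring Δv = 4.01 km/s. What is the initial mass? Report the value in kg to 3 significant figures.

m₀/m_f = exp(Δv / v_e) = exp(4010 / 2770.0) = exp(1.4477) = 4.2531.
m₀ = m_f × 4.2531 = 38,000 × 4.2531 = 161,618 kg.

initial mass ≈ 162000 kg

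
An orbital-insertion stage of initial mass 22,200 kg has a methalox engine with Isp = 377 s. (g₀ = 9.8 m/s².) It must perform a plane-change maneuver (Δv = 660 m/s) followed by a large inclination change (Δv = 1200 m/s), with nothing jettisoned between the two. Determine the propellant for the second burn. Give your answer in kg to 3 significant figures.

propellant for the second burn ≈ 5150 kg

v_e = Isp · g₀ = 377 × 9.8 = 3694.6 m/s.
After the first burn: m = 22200 × exp(−660/3694.6) = 22200 × 0.83641 = 18,568.3 kg.
After the second burn: m = 18,568.3 × exp(−1200/3694.6) = 18,568.3 × 0.72267 = 13,418.8 kg.
Second-burn propellant = 18,568.3 − 13,418.8 = 5,149.5 kg.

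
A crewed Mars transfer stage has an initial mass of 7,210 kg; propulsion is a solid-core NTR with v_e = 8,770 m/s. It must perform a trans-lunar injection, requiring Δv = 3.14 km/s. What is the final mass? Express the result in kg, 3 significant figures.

final mass ≈ 5040 kg

m₀/m_f = exp(Δv / v_e) = exp(3140 / 8770.0) = exp(0.3580) = 1.4305.
m_f = m₀ / 1.4305 = 7,210 / 1.4305 = 5,040.2 kg.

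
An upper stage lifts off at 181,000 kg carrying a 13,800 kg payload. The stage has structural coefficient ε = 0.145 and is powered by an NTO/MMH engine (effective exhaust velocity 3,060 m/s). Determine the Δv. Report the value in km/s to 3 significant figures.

Stage wet mass = m₀ − payload = 181,000 − 13,800 = 167,200 kg.
Stage dry mass = ε × stage wet mass = 0.145 × 167,200 = 24,244 kg.
Burnout mass m_f = stage dry + payload = 24,244 + 13,800 = 38,044 kg.
Using Δv = v_e ln(m₀/m_f): Δv = v_e · ln(181,000/38,044) = 3060.0 × ln(4.758) = 3060.0 × 1.5598 ≈ 4773 m/s.

Δv ≈ 4.77 km/s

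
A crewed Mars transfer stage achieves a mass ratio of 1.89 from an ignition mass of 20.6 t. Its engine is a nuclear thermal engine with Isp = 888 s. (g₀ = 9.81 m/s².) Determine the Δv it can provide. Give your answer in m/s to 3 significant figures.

v_e = Isp · g₀ = 888 × 9.81 = 8711.3 m/s.
By the Tsiolkovsky rocket equation, Δv = v_e · ln(1.89) = 8711.3 × 0.6366 ≈ 5545.4 m/s.

Δv ≈ 5550 m/s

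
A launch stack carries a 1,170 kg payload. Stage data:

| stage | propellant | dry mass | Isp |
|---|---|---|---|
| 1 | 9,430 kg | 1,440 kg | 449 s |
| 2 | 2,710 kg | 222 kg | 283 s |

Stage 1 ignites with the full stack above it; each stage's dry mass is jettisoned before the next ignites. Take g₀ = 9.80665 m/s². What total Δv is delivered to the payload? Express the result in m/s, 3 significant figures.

Ignition mass of stage 1 = 9,430+1,440 + 2,710+222 + 1,170 = 14,972 kg.
Stage 1: m₀ = 14,972 kg, m_f = 14,972 − 9,430 = 5,542 kg; Δv = 449×9.80665×ln(2.702) = 4403.2×0.9938 ≈ 4376 m/s.
Stage 2: m₀ = 4,102 kg, m_f = 4,102 − 2,710 = 1,392 kg; Δv = 283×9.80665×ln(2.947) = 2775.3×1.0807 ≈ 2999 m/s.
Total Δv = 4376 + 2999 = 7375 m/s.

Δv ≈ 7380 m/s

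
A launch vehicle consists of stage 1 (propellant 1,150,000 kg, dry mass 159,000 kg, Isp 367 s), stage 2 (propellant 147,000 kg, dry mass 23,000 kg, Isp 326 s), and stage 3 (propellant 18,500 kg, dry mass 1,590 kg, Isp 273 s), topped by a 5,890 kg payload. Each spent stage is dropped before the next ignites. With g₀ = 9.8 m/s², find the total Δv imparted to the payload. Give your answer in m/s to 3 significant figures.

Ignition mass of stage 1 = 1,150,000+159,000 + 147,000+23,000 + 18,500+1,590 + 5,890 = 1,504,980 kg.
Stage 1: m₀ = 1,504,980 kg, m_f = 1,504,980 − 1,150,000 = 354,980 kg; Δv = 367×9.8×ln(4.24) = 3596.6×1.4445 ≈ 5195 m/s.
Stage 2: m₀ = 195,980 kg, m_f = 195,980 − 147,000 = 48,980 kg; Δv = 326×9.8×ln(4.001) = 3194.8×1.3866 ≈ 4430 m/s.
Stage 3: m₀ = 25,980 kg, m_f = 25,980 − 18,500 = 7,480 kg; Δv = 273×9.8×ln(3.473) = 2675.4×1.2451 ≈ 3331 m/s.
Total Δv = 5195 + 4430 + 3331 = 12956 m/s.

Δv ≈ 13000 m/s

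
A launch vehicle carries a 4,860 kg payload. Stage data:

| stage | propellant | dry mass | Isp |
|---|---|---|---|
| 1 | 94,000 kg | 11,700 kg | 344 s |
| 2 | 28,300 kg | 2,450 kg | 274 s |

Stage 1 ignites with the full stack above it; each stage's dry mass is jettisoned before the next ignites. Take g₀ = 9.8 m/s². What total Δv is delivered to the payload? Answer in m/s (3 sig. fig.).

Ignition mass of stage 1 = 94,000+11,700 + 28,300+2,450 + 4,860 = 141,310 kg.
Stage 1: m₀ = 141,310 kg, m_f = 141,310 − 94,000 = 47,310 kg; Δv = 344×9.8×ln(2.987) = 3371.2×1.0942 ≈ 3689 m/s.
Stage 2: m₀ = 35,610 kg, m_f = 35,610 − 28,300 = 7,310 kg; Δv = 274×9.8×ln(4.871) = 2685.2×1.5834 ≈ 4252 m/s.
Total Δv = 3689 + 4252 = 7941 m/s.

Δv ≈ 7940 m/s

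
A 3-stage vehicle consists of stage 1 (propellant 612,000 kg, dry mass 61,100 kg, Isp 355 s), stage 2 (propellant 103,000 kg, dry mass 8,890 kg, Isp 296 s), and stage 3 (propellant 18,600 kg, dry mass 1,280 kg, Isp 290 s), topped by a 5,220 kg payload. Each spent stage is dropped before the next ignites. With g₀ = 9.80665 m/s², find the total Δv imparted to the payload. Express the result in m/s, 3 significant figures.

Ignition mass of stage 1 = 612,000+61,100 + 103,000+8,890 + 18,600+1,280 + 5,220 = 810,090 kg.
Stage 1: m₀ = 810,090 kg, m_f = 810,090 − 612,000 = 198,090 kg; Δv = 355×9.80665×ln(4.09) = 3481.4×1.4084 ≈ 4903 m/s.
Stage 2: m₀ = 136,990 kg, m_f = 136,990 − 103,000 = 33,990 kg; Δv = 296×9.80665×ln(4.03) = 2902.8×1.3938 ≈ 4046 m/s.
Stage 3: m₀ = 25,100 kg, m_f = 25,100 − 18,600 = 6,500 kg; Δv = 290×9.80665×ln(3.862) = 2843.9×1.3511 ≈ 3842 m/s.
Total Δv = 4903 + 4046 + 3842 = 12791 m/s.

Δv ≈ 12800 m/s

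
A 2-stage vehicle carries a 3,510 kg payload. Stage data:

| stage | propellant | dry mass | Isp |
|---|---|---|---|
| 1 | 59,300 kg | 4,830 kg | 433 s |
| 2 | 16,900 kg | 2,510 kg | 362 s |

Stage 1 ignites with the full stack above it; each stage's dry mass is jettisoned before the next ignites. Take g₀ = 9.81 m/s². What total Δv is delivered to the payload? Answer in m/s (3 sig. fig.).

Ignition mass of stage 1 = 59,300+4,830 + 16,900+2,510 + 3,510 = 87,050 kg.
Stage 1: m₀ = 87,050 kg, m_f = 87,050 − 59,300 = 27,750 kg; Δv = 433×9.81×ln(3.137) = 4247.7×1.1432 ≈ 4856 m/s.
Stage 2: m₀ = 22,920 kg, m_f = 22,920 − 16,900 = 6,020 kg; Δv = 362×9.81×ln(3.807) = 3551.2×1.3369 ≈ 4748 m/s.
Total Δv = 4856 + 4748 = 9604 m/s.

Δv ≈ 9600 m/s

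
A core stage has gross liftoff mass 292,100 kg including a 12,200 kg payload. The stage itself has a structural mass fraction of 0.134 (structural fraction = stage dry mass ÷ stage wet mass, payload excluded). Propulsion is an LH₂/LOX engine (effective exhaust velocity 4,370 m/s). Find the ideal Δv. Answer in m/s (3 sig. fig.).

Δv ≈ 7740 m/s

Stage wet mass = m₀ − payload = 292,100 − 12,200 = 279,900 kg.
Stage dry mass = ε × stage wet mass = 0.134 × 279,900 = 37,506.6 kg.
Burnout mass m_f = stage dry + payload = 37,506.6 + 12,200 = 49,706.6 kg.
Using Δv = v_e ln(m₀/m_f): Δv = v_e · ln(292,100/49,706.6) = 4370.0 × ln(5.876) = 4370.0 × 1.7710 ≈ 7739 m/s.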